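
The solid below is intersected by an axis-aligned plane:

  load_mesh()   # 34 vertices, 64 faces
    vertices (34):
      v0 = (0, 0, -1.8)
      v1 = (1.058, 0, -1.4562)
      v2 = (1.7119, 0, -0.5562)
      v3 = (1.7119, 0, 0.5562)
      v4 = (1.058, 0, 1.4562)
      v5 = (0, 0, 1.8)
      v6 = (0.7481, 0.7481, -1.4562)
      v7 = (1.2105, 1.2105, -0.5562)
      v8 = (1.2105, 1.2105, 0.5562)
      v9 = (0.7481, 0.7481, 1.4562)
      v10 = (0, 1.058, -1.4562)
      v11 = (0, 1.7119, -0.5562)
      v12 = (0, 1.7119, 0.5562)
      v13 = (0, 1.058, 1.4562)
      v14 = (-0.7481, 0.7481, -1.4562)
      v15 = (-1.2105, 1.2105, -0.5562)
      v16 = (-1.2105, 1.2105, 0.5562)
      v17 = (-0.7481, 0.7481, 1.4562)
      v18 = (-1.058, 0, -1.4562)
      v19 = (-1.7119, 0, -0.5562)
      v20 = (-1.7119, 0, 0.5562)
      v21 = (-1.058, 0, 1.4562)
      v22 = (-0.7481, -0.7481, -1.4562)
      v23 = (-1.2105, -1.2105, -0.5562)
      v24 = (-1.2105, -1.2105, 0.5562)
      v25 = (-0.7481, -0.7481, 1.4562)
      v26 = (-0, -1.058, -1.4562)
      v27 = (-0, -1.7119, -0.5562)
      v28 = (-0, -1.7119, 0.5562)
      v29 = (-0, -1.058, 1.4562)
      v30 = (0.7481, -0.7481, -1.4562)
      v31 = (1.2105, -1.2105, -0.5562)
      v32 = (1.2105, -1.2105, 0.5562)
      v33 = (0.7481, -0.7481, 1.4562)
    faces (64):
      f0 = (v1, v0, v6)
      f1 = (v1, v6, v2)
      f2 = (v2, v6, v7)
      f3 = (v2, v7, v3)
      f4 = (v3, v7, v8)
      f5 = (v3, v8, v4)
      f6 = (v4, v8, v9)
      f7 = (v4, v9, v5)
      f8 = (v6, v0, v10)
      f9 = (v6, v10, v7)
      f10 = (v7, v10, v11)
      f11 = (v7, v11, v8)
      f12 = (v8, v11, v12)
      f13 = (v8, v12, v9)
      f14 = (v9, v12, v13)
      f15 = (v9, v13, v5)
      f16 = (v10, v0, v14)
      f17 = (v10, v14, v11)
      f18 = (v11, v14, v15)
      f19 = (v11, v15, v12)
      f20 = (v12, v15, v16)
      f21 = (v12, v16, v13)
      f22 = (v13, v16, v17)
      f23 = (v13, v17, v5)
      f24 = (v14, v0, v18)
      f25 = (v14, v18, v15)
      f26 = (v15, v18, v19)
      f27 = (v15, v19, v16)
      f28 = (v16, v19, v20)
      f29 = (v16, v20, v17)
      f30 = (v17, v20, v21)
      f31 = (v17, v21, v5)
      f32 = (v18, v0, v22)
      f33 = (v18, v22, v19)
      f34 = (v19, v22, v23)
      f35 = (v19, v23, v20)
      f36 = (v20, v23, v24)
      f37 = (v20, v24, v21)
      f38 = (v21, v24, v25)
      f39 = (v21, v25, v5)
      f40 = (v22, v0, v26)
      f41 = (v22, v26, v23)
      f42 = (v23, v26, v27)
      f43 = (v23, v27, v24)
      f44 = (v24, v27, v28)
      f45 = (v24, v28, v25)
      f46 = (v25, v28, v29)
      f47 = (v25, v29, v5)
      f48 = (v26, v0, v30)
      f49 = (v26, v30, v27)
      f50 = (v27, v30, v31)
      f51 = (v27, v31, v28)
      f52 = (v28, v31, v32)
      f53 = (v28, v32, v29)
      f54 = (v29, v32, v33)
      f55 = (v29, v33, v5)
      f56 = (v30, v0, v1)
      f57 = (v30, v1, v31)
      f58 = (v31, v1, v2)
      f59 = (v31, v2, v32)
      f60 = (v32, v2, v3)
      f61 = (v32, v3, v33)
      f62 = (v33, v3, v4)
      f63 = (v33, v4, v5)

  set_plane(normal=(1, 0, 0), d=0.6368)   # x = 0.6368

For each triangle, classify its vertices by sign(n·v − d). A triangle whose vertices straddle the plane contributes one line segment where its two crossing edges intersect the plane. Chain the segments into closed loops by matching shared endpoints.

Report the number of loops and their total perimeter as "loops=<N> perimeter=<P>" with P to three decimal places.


Straddling triangles (20 of 64):
  (v1,v0,v6) [+-+] → (0.6368, 0, -1.59307)–(0.6368, 0.6368, -1.50735)  len=0.6425
  (v4,v9,v5) [++-] → (0.6368, 0.6368, 1.50735)–(0.6368, 0, 1.59307)  len=0.6425
  (v6,v0,v10) [+--] → (0.6368, 0.6368, -1.50735)–(0.6368, 0.794206, -1.4562)  len=0.1655
  (v6,v10,v7) [+-+] → (0.6368, 0.794206, -1.4562)–(0.6368, 1.13822, -0.982743)  len=0.5852
  (v7,v10,v11) [+--] → (0.6368, 1.13822, -0.982743)–(0.6368, 1.44813, -0.5562)  len=0.5272
  (v7,v11,v8) [+-+] → (0.6368, 1.44813, -0.5562)–(0.6368, 1.44813, 0.0289932)  len=0.5852
  (v8,v11,v12) [+--] → (0.6368, 1.44813, 0.0289932)–(0.6368, 1.44813, 0.5562)  len=0.5272
  (v8,v12,v9) [+-+] → (0.6368, 1.44813, 0.5562)–(0.6368, 0.891491, 1.3223)  len=0.9470
  (v9,v12,v13) [+--] → (0.6368, 0.891491, 1.3223)–(0.6368, 0.794206, 1.4562)  len=0.1655
  (v9,v13,v5) [+--] → (0.6368, 0.794206, 1.4562)–(0.6368, 0.6368, 1.50735)  len=0.1655
  (v26,v0,v30) [--+] → (0.6368, -0.6368, -1.50735)–(0.6368, -0.794206, -1.4562)  len=0.1655
  (v26,v30,v27) [-+-] → (0.6368, -0.794206, -1.4562)–(0.6368, -0.891491, -1.3223)  len=0.1655
  (v27,v30,v31) [-++] → (0.6368, -0.891491, -1.3223)–(0.6368, -1.44813, -0.5562)  len=0.9470
  (v27,v31,v28) [-+-] → (0.6368, -1.44813, -0.5562)–(0.6368, -1.44813, -0.0289932)  len=0.5272
  (v28,v31,v32) [-++] → (0.6368, -1.44813, -0.0289932)–(0.6368, -1.44813, 0.5562)  len=0.5852
  (v28,v32,v29) [-+-] → (0.6368, -1.44813, 0.5562)–(0.6368, -1.13822, 0.982743)  len=0.5272
  (v29,v32,v33) [-++] → (0.6368, -1.13822, 0.982743)–(0.6368, -0.794206, 1.4562)  len=0.5852
  (v29,v33,v5) [-+-] → (0.6368, -0.794206, 1.4562)–(0.6368, -0.6368, 1.50735)  len=0.1655
  (v30,v0,v1) [+-+] → (0.6368, -0.6368, -1.50735)–(0.6368, 0, -1.59307)  len=0.6425
  (v33,v4,v5) [++-] → (0.6368, 0, 1.59307)–(0.6368, -0.6368, 1.50735)  len=0.6425

Chained into 1 loop(s):
  loop 1: 20 segments, perimeter = 9.9069
Total perimeter = 9.907

loops=1 perimeter=9.907


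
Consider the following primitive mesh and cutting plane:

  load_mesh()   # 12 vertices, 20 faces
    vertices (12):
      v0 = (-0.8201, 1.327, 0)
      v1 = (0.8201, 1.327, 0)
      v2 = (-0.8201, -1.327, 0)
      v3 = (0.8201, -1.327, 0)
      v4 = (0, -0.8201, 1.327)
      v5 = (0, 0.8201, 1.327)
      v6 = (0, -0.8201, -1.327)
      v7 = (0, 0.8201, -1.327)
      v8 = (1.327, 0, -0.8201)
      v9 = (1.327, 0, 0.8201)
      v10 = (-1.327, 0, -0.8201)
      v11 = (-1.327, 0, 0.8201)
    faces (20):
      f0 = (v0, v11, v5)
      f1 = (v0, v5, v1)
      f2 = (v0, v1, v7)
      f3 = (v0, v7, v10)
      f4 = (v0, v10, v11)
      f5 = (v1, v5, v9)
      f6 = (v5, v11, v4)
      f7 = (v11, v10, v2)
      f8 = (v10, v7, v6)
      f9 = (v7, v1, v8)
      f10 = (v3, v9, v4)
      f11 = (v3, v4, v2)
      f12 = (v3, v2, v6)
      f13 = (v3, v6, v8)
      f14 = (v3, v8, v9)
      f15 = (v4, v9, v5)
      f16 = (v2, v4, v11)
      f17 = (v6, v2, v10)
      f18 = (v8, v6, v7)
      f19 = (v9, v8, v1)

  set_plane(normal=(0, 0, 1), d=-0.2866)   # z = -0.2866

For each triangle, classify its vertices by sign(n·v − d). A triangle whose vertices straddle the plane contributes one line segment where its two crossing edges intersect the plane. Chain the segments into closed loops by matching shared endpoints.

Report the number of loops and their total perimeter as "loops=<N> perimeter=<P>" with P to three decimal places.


loops=1 perimeter=8.272

Straddling triangles (10 of 20):
  (v0,v1,v7) [++-] → (0.642978, 1.21752, -0.2866)–(-0.642978, 1.21752, -0.2866)  len=1.2860
  (v0,v7,v10) [+--] → (-0.642978, 1.21752, -0.2866)–(-0.997246, 0.863254, -0.2866)  len=0.5010
  (v0,v10,v11) [+-+] → (-0.997246, 0.863254, -0.2866)–(-1.327, 0, -0.2866)  len=0.9241
  (v11,v10,v2) [+-+] → (-1.327, 0, -0.2866)–(-0.997246, -0.863254, -0.2866)  len=0.9241
  (v7,v1,v8) [-+-] → (0.642978, 1.21752, -0.2866)–(0.997246, 0.863254, -0.2866)  len=0.5010
  (v3,v2,v6) [++-] → (-0.642978, -1.21752, -0.2866)–(0.642978, -1.21752, -0.2866)  len=1.2860
  (v3,v6,v8) [+--] → (0.642978, -1.21752, -0.2866)–(0.997246, -0.863254, -0.2866)  len=0.5010
  (v3,v8,v9) [+-+] → (0.997246, -0.863254, -0.2866)–(1.327, 0, -0.2866)  len=0.9241
  (v6,v2,v10) [-+-] → (-0.642978, -1.21752, -0.2866)–(-0.997246, -0.863254, -0.2866)  len=0.5010
  (v9,v8,v1) [+-+] → (1.327, 0, -0.2866)–(0.997246, 0.863254, -0.2866)  len=0.9241

Chained into 1 loop(s):
  loop 1: 10 segments, perimeter = 8.2723
Total perimeter = 8.272


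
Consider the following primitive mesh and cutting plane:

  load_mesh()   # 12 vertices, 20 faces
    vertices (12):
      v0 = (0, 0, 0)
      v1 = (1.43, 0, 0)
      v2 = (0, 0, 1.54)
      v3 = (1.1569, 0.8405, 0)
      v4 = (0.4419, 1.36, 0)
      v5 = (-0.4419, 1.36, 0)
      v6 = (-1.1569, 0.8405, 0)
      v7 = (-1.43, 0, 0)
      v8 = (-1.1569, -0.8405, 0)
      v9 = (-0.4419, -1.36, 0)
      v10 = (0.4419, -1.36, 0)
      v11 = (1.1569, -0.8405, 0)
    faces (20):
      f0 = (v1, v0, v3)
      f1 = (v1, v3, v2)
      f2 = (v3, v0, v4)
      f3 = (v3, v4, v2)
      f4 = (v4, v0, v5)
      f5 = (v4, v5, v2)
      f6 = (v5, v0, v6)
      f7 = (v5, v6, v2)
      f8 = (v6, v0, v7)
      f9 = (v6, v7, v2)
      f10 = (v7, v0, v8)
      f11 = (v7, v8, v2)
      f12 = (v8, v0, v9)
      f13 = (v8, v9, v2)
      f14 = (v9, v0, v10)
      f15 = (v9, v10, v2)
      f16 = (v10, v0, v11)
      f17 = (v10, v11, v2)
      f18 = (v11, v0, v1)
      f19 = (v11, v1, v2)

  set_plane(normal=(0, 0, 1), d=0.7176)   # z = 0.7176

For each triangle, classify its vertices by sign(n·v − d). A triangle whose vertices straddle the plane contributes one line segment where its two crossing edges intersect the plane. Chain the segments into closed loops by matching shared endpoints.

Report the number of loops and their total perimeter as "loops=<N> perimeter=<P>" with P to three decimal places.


loops=1 perimeter=4.720

Straddling triangles (10 of 20):
  (v1,v3,v2) [--+] → (0.617815, 0.448849, 0.7176)–(0.763657, 0, 0.7176)  len=0.4719
  (v3,v4,v2) [--+] → (0.235986, 0.726275, 0.7176)–(0.617815, 0.448849, 0.7176)  len=0.4720
  (v4,v5,v2) [--+] → (-0.235986, 0.726275, 0.7176)–(0.235986, 0.726275, 0.7176)  len=0.4720
  (v5,v6,v2) [--+] → (-0.617815, 0.448849, 0.7176)–(-0.235986, 0.726275, 0.7176)  len=0.4720
  (v6,v7,v2) [--+] → (-0.763657, 0, 0.7176)–(-0.617815, 0.448849, 0.7176)  len=0.4719
  (v7,v8,v2) [--+] → (-0.617815, -0.448849, 0.7176)–(-0.763657, 0, 0.7176)  len=0.4719
  (v8,v9,v2) [--+] → (-0.235986, -0.726275, 0.7176)–(-0.617815, -0.448849, 0.7176)  len=0.4720
  (v9,v10,v2) [--+] → (0.235986, -0.726275, 0.7176)–(-0.235986, -0.726275, 0.7176)  len=0.4720
  (v10,v11,v2) [--+] → (0.617815, -0.448849, 0.7176)–(0.235986, -0.726275, 0.7176)  len=0.4720
  (v11,v1,v2) [--+] → (0.763657, 0, 0.7176)–(0.617815, -0.448849, 0.7176)  len=0.4719

Chained into 1 loop(s):
  loop 1: 10 segments, perimeter = 4.7196
Total perimeter = 4.720


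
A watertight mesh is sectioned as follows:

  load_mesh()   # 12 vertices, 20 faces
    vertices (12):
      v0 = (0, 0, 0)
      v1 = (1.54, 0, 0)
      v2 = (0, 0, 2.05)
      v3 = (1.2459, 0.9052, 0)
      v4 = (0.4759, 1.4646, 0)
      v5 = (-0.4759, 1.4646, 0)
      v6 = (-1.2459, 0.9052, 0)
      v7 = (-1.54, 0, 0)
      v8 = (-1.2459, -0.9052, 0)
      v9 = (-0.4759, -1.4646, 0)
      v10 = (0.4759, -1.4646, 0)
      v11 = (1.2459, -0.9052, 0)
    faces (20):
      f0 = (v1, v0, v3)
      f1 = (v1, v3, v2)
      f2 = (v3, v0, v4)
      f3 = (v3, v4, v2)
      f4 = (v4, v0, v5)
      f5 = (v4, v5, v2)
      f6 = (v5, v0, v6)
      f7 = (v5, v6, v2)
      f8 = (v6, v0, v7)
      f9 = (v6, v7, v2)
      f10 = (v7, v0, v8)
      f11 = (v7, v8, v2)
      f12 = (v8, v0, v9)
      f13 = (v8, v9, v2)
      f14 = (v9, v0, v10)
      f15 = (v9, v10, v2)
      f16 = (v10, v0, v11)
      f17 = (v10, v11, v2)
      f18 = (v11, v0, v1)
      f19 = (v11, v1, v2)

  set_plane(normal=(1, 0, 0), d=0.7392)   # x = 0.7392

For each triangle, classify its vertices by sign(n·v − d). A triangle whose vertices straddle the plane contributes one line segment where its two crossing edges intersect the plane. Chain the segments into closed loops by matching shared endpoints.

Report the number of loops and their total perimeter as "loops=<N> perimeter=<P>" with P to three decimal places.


loops=1 perimeter=5.941

Straddling triangles (8 of 20):
  (v1,v0,v3) [+-+] → (0.7392, 0, 0)–(0.7392, 0.537061, 0)  len=0.5371
  (v1,v3,v2) [++-] → (0.7392, 0.537061, 0.833723)–(0.7392, 0, 1.066)  len=0.5851
  (v3,v0,v4) [+--] → (0.7392, 0.537061, 0)–(0.7392, 1.27331, 0)  len=0.7363
  (v3,v4,v2) [+--] → (0.7392, 1.27331, 0)–(0.7392, 0.537061, 0.833723)  len=1.1123
  (v10,v0,v11) [--+] → (0.7392, -0.537061, 0)–(0.7392, -1.27331, 0)  len=0.7363
  (v10,v11,v2) [-+-] → (0.7392, -1.27331, 0)–(0.7392, -0.537061, 0.833723)  len=1.1123
  (v11,v0,v1) [+-+] → (0.7392, -0.537061, 0)–(0.7392, 0, 0)  len=0.5371
  (v11,v1,v2) [++-] → (0.7392, 0, 1.066)–(0.7392, -0.537061, 0.833723)  len=0.5851

Chained into 1 loop(s):
  loop 1: 8 segments, perimeter = 5.9415
Total perimeter = 5.941


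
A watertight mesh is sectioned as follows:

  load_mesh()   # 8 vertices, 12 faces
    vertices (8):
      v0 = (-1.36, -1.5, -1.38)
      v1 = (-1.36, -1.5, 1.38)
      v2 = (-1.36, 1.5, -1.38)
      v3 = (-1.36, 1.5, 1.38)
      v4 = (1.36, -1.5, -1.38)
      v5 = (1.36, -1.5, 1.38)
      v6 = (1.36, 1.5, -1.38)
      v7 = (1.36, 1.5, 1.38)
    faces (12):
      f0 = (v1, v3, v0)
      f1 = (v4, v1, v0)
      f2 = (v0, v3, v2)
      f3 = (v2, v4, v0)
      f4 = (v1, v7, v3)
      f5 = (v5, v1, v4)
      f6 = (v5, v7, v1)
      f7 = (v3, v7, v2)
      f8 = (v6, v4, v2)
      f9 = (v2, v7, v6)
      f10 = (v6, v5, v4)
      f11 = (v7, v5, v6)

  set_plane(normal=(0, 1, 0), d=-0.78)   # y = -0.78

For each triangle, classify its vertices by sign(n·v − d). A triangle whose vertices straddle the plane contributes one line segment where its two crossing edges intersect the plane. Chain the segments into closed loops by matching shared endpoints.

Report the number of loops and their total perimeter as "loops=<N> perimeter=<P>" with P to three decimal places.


Straddling triangles (8 of 12):
  (v1,v3,v0) [-+-] → (-1.36, -0.78, 1.38)–(-1.36, -0.78, -0.7176)  len=2.0976
  (v0,v3,v2) [-++] → (-1.36, -0.78, -0.7176)–(-1.36, -0.78, -1.38)  len=0.6624
  (v2,v4,v0) [+--] → (0.7072, -0.78, -1.38)–(-1.36, -0.78, -1.38)  len=2.0672
  (v1,v7,v3) [-++] → (-0.7072, -0.78, 1.38)–(-1.36, -0.78, 1.38)  len=0.6528
  (v5,v7,v1) [-+-] → (1.36, -0.78, 1.38)–(-0.7072, -0.78, 1.38)  len=2.0672
  (v6,v4,v2) [+-+] → (1.36, -0.78, -1.38)–(0.7072, -0.78, -1.38)  len=0.6528
  (v6,v5,v4) [+--] → (1.36, -0.78, 0.7176)–(1.36, -0.78, -1.38)  len=2.0976
  (v7,v5,v6) [+-+] → (1.36, -0.78, 1.38)–(1.36, -0.78, 0.7176)  len=0.6624

Chained into 1 loop(s):
  loop 1: 8 segments, perimeter = 10.9600
Total perimeter = 10.960

loops=1 perimeter=10.960


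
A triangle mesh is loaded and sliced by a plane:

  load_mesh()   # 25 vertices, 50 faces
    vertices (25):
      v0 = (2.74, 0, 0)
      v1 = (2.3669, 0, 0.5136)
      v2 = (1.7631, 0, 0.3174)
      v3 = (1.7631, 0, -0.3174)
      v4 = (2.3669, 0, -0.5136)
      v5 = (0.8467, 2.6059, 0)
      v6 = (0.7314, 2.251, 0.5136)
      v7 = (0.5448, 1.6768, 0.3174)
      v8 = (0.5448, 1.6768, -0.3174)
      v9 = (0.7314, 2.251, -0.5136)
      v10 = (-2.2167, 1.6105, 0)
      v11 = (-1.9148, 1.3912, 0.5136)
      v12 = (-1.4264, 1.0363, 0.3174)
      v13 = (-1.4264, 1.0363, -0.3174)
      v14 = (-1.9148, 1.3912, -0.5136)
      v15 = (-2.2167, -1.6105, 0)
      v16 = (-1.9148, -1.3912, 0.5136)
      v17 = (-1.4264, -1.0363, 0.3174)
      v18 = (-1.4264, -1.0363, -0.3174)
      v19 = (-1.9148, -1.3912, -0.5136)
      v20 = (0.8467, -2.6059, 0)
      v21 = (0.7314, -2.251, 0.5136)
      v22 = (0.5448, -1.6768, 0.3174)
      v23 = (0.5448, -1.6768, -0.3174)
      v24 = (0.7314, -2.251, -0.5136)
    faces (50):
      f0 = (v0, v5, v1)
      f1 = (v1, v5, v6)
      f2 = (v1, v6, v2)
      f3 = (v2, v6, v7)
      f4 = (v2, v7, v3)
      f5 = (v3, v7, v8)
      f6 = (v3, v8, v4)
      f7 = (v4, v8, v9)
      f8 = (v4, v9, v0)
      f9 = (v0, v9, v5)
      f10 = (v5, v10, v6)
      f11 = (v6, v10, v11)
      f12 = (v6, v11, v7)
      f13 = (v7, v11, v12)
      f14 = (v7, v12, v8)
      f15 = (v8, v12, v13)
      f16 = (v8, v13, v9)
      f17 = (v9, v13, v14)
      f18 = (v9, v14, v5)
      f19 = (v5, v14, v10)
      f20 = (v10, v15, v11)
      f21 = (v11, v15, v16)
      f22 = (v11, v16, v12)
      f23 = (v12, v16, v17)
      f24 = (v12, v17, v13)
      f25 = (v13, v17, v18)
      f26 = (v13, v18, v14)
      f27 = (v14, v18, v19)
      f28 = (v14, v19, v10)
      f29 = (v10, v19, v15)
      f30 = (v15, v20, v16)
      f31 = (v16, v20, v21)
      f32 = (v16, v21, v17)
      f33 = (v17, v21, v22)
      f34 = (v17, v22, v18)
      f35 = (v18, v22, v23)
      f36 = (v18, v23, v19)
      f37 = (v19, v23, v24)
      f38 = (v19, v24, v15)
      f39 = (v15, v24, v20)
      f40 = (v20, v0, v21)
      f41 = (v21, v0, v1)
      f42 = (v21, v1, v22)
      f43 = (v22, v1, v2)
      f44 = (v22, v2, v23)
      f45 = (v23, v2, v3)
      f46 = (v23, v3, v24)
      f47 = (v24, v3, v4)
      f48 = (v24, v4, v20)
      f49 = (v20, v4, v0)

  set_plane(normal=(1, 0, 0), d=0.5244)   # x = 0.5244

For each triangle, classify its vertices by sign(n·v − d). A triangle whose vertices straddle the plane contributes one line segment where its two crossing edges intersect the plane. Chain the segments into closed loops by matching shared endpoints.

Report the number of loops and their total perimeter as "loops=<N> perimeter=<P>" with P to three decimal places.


Straddling triangles (20 of 50):
  (v5,v10,v6) [+-+] → (0.5244, 2.50117, 0)–(0.5244, 2.20603, 0.477538)  len=0.5614
  (v6,v10,v11) [+--] → (0.5244, 2.20603, 0.477538)–(0.5244, 2.18374, 0.5136)  len=0.0424
  (v6,v11,v7) [+-+] → (0.5244, 2.18374, 0.5136)–(0.5244, 1.67443, 0.319027)  len=0.5452
  (v7,v11,v12) [+--] → (0.5244, 1.67443, 0.319027)–(0.5244, 1.67017, 0.3174)  len=0.0046
  (v7,v12,v8) [+-+] → (0.5244, 1.67017, 0.3174)–(0.5244, 1.67017, -0.31083)  len=0.6282
  (v8,v12,v13) [+--] → (0.5244, 1.67017, -0.31083)–(0.5244, 1.67017, -0.3174)  len=0.0066
  (v8,v13,v9) [+-+] → (0.5244, 1.67017, -0.3174)–(0.5244, 2.13447, -0.494778)  len=0.4970
  (v9,v13,v14) [+--] → (0.5244, 2.13447, -0.494778)–(0.5244, 2.18374, -0.5136)  len=0.0527
  (v9,v14,v5) [+-+] → (0.5244, 2.18374, -0.5136)–(0.5244, 2.46413, -0.0599432)  len=0.5333
  (v5,v14,v10) [+--] → (0.5244, 2.46413, -0.0599432)–(0.5244, 2.50117, 0)  len=0.0705
  (v15,v20,v16) [-+-] → (0.5244, -2.50117, 0)–(0.5244, -2.46413, 0.0599432)  len=0.0705
  (v16,v20,v21) [-++] → (0.5244, -2.46413, 0.0599432)–(0.5244, -2.18374, 0.5136)  len=0.5333
  (v16,v21,v17) [-+-] → (0.5244, -2.18374, 0.5136)–(0.5244, -2.13447, 0.494778)  len=0.0527
  (v17,v21,v22) [-++] → (0.5244, -2.13447, 0.494778)–(0.5244, -1.67017, 0.3174)  len=0.4970
  (v17,v22,v18) [-+-] → (0.5244, -1.67017, 0.3174)–(0.5244, -1.67017, 0.31083)  len=0.0066
  (v18,v22,v23) [-++] → (0.5244, -1.67017, 0.31083)–(0.5244, -1.67017, -0.3174)  len=0.6282
  (v18,v23,v19) [-+-] → (0.5244, -1.67017, -0.3174)–(0.5244, -1.67443, -0.319027)  len=0.0046
  (v19,v23,v24) [-++] → (0.5244, -1.67443, -0.319027)–(0.5244, -2.18374, -0.5136)  len=0.5452
  (v19,v24,v15) [-+-] → (0.5244, -2.18374, -0.5136)–(0.5244, -2.20603, -0.477538)  len=0.0424
  (v15,v24,v20) [-++] → (0.5244, -2.20603, -0.477538)–(0.5244, -2.50117, 0)  len=0.5614

Chained into 2 loop(s):
  loop 1: 10 segments, perimeter = 2.9419
  loop 2: 10 segments, perimeter = 2.9419
Total perimeter = 5.884

loops=2 perimeter=5.884


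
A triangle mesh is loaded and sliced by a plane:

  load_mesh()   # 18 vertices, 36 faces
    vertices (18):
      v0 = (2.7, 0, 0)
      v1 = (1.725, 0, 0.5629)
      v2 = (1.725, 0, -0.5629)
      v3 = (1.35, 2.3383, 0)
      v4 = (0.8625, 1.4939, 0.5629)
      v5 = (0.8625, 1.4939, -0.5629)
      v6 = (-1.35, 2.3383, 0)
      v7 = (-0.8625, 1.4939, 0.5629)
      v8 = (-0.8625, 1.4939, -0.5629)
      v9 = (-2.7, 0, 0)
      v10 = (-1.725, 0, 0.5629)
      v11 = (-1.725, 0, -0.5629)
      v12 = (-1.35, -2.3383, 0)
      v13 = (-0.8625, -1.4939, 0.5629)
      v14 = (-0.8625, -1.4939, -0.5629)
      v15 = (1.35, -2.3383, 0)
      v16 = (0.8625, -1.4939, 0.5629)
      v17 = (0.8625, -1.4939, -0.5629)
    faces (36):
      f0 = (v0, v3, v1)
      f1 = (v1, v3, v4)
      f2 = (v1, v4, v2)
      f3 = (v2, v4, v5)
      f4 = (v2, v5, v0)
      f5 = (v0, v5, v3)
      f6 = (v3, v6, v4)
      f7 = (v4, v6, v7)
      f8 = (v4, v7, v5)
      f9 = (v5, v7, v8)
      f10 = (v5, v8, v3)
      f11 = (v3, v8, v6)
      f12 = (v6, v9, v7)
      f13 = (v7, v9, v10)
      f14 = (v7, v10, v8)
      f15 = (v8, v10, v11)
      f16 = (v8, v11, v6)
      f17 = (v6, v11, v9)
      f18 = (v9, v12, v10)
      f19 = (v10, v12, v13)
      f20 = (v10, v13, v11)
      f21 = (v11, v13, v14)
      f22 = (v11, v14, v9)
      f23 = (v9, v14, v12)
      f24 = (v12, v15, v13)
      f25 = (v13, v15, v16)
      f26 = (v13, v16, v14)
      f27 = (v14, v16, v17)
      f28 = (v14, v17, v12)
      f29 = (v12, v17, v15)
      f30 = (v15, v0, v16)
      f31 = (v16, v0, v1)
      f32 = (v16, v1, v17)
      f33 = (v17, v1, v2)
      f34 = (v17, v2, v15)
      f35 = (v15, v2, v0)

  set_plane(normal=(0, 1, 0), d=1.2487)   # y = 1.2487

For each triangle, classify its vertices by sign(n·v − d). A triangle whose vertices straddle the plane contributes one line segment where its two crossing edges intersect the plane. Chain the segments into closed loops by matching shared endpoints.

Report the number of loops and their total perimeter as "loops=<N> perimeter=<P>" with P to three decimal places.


Straddling triangles (12 of 36):
  (v0,v3,v1) [-+-] → (1.97907, 1.2487, 0)–(1.52474, 1.2487, 0.2623)  len=0.5246
  (v1,v3,v4) [-++] → (1.52474, 1.2487, 0.2623)–(1.00407, 1.2487, 0.5629)  len=0.6012
  (v1,v4,v2) [-+-] → (1.00407, 1.2487, 0.5629)–(1.00407, 1.2487, 0.378118)  len=0.1848
  (v2,v4,v5) [-++] → (1.00407, 1.2487, 0.378118)–(1.00407, 1.2487, -0.5629)  len=0.9410
  (v2,v5,v0) [-+-] → (1.00407, 1.2487, -0.5629)–(1.1641, 1.2487, -0.470509)  len=0.1848
  (v0,v5,v3) [-++] → (1.1641, 1.2487, -0.470509)–(1.97907, 1.2487, 0)  len=0.9410
  (v6,v9,v7) [+-+] → (-1.97907, 1.2487, 0)–(-1.1641, 1.2487, 0.470509)  len=0.9410
  (v7,v9,v10) [+--] → (-1.1641, 1.2487, 0.470509)–(-1.00407, 1.2487, 0.5629)  len=0.1848
  (v7,v10,v8) [+-+] → (-1.00407, 1.2487, 0.5629)–(-1.00407, 1.2487, -0.378118)  len=0.9410
  (v8,v10,v11) [+--] → (-1.00407, 1.2487, -0.378118)–(-1.00407, 1.2487, -0.5629)  len=0.1848
  (v8,v11,v6) [+-+] → (-1.00407, 1.2487, -0.5629)–(-1.52474, 1.2487, -0.2623)  len=0.6012
  (v6,v11,v9) [+--] → (-1.52474, 1.2487, -0.2623)–(-1.97907, 1.2487, 0)  len=0.5246

Chained into 2 loop(s):
  loop 1: 6 segments, perimeter = 3.3775
  loop 2: 6 segments, perimeter = 3.3775
Total perimeter = 6.755

loops=2 perimeter=6.755


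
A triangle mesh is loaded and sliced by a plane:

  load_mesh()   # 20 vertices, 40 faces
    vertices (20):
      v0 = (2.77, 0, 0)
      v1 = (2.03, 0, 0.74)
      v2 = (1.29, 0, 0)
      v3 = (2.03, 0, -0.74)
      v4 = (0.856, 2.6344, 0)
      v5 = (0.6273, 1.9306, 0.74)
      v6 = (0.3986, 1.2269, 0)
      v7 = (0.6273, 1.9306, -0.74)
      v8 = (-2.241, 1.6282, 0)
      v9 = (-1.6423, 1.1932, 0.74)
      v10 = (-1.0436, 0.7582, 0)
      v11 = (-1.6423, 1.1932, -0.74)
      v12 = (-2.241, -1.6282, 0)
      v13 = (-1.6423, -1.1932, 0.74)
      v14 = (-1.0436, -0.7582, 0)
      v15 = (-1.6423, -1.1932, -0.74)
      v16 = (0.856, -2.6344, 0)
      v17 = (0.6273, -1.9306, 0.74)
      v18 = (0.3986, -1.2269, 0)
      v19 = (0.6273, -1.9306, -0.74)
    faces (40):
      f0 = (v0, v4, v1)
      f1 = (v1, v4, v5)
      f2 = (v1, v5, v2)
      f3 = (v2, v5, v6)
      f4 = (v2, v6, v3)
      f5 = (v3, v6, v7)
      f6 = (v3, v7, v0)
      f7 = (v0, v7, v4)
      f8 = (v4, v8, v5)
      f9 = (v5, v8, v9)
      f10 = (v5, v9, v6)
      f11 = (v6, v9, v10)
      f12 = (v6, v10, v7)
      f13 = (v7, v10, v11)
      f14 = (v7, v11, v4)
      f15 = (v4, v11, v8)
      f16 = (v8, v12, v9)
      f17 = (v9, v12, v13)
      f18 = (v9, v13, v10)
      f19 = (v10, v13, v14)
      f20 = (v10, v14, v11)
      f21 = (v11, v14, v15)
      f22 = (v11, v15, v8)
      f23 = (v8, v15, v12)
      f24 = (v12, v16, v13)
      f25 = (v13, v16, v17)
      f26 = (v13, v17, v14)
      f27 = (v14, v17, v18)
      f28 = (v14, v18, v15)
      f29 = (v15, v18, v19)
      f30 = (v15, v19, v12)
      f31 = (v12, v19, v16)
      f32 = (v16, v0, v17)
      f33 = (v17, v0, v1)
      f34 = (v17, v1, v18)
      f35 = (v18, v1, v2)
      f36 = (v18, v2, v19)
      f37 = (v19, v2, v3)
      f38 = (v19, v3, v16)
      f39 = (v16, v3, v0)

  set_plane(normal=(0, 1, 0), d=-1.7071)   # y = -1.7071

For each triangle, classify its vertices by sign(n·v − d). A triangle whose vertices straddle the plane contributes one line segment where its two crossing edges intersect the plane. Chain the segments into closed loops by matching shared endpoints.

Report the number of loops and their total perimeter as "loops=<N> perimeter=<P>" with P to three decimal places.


loops=1 perimeter=8.223

Straddling triangles (14 of 40):
  (v12,v16,v13) [+-+] → (-1.99815, -1.7071, 0)–(-0.751462, -1.7071, 0.476132)  len=1.3345
  (v13,v16,v17) [+--] → (-0.751462, -1.7071, 0.476132)–(-0.0605975, -1.7071, 0.74)  len=0.7395
  (v13,v17,v14) [+-+] → (-0.0605975, -1.7071, 0.74)–(0.308769, -1.7071, 0.59893)  len=0.3954
  (v14,v17,v18) [+-+] → (0.308769, -1.7071, 0.59893)–(0.554663, -1.7071, 0.504971)  len=0.2632
  (v15,v18,v19) [++-] → (0.554663, -1.7071, -0.504971)–(-0.0605975, -1.7071, -0.74)  len=0.6586
  (v15,v19,v12) [+-+] → (-0.0605975, -1.7071, -0.74)–(-1.49262, -1.7071, -0.193075)  len=1.5329
  (v12,v19,v16) [+--] → (-1.49262, -1.7071, -0.193075)–(-1.99815, -1.7071, 0)  len=0.5411
  (v16,v0,v17) [-+-] → (1.52972, -1.7071, 0)–(0.875354, -1.7071, 0.654332)  len=0.9254
  (v17,v0,v1) [-++] → (0.875354, -1.7071, 0.654332)–(0.789687, -1.7071, 0.74)  len=0.1212
  (v17,v1,v18) [-++] → (0.789687, -1.7071, 0.74)–(0.554663, -1.7071, 0.504971)  len=0.3324
  (v18,v2,v19) [++-] → (0.704019, -1.7071, -0.654332)–(0.554663, -1.7071, -0.504971)  len=0.2112
  (v19,v2,v3) [-++] → (0.704019, -1.7071, -0.654332)–(0.789687, -1.7071, -0.74)  len=0.1212
  (v19,v3,v16) [-+-] → (0.789687, -1.7071, -0.74)–(1.26924, -1.7071, -0.260478)  len=0.6782
  (v16,v3,v0) [-++] → (1.26924, -1.7071, -0.260478)–(1.52972, -1.7071, 0)  len=0.3684

Chained into 1 loop(s):
  loop 1: 14 segments, perimeter = 8.2232
Total perimeter = 8.223


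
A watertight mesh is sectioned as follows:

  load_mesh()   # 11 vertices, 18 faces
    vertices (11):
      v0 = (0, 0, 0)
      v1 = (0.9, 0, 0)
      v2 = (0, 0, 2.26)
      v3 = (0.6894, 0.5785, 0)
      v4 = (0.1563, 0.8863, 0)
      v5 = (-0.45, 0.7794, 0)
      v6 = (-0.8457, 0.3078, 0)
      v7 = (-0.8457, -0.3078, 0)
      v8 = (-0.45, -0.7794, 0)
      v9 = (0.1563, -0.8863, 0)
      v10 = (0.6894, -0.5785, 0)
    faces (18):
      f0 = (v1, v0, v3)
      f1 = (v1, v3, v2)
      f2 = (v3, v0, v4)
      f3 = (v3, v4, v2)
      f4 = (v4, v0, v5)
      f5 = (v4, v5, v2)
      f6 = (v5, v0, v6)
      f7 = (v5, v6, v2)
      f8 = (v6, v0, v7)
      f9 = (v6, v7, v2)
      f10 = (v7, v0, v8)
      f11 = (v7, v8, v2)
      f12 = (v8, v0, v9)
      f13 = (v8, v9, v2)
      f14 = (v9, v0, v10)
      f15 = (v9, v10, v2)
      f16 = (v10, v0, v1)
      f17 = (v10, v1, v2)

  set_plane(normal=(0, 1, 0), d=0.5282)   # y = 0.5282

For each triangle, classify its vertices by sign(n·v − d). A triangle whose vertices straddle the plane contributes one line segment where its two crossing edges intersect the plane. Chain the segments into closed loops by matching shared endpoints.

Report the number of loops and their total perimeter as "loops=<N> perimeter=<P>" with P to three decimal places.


loops=1 perimeter=3.725

Straddling triangles (8 of 18):
  (v1,v0,v3) [--+] → (0.629457, 0.5282, 0)–(0.707711, 0.5282, 0)  len=0.0783
  (v1,v3,v2) [-+-] → (0.707711, 0.5282, 0)–(0.629457, 0.5282, 0.196505)  len=0.2115
  (v3,v0,v4) [+-+] → (0.629457, 0.5282, 0)–(0.0931487, 0.5282, 0)  len=0.5363
  (v3,v4,v2) [++-] → (0.0931487, 0.5282, 0.913129)–(0.629457, 0.5282, 0.196505)  len=0.8951
  (v4,v0,v5) [+-+] → (0.0931487, 0.5282, 0)–(-0.304965, 0.5282, 0)  len=0.3981
  (v4,v5,v2) [++-] → (-0.304965, 0.5282, 0.728396)–(0.0931487, 0.5282, 0.913129)  len=0.4389
  (v5,v0,v6) [+--] → (-0.304965, 0.5282, 0)–(-0.660772, 0.5282, 0)  len=0.3558
  (v5,v6,v2) [+--] → (-0.660772, 0.5282, 0)–(-0.304965, 0.5282, 0.728396)  len=0.8107

Chained into 1 loop(s):
  loop 1: 8 segments, perimeter = 3.7246
Total perimeter = 3.725


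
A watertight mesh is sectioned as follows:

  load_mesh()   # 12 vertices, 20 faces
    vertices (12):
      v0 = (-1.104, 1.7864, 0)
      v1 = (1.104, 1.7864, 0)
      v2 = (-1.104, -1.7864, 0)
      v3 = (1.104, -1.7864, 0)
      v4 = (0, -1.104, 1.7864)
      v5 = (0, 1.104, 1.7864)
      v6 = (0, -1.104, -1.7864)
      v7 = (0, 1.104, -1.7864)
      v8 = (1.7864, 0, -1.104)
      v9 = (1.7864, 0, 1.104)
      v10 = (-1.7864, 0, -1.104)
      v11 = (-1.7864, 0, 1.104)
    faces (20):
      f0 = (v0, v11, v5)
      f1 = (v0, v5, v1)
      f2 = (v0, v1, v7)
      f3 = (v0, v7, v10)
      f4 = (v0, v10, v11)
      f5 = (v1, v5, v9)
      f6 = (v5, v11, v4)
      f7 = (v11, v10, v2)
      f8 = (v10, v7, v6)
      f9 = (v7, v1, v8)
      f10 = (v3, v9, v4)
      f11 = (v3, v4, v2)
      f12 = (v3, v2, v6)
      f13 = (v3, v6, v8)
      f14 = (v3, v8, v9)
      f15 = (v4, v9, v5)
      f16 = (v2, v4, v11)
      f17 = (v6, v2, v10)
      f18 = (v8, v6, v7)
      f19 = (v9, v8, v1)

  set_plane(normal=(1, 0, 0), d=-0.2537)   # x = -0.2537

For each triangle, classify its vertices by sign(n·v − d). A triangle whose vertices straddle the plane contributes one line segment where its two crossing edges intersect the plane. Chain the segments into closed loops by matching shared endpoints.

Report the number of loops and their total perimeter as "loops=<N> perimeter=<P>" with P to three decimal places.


Straddling triangles (10 of 20):
  (v0,v11,v5) [--+] → (-0.2537, 0.947213, 1.68949)–(-0.2537, 1.26082, 1.37588)  len=0.4435
  (v0,v5,v1) [-++] → (-0.2537, 1.26082, 1.37588)–(-0.2537, 1.7864, 0)  len=1.4729
  (v0,v1,v7) [-++] → (-0.2537, 1.7864, 0)–(-0.2537, 1.26082, -1.37588)  len=1.4729
  (v0,v7,v10) [-+-] → (-0.2537, 1.26082, -1.37588)–(-0.2537, 0.947213, -1.68949)  len=0.4435
  (v5,v11,v4) [+-+] → (-0.2537, 0.947213, 1.68949)–(-0.2537, -0.947213, 1.68949)  len=1.8944
  (v10,v7,v6) [-++] → (-0.2537, 0.947213, -1.68949)–(-0.2537, -0.947213, -1.68949)  len=1.8944
  (v3,v4,v2) [++-] → (-0.2537, -1.26082, 1.37588)–(-0.2537, -1.7864, 0)  len=1.4729
  (v3,v2,v6) [+-+] → (-0.2537, -1.7864, 0)–(-0.2537, -1.26082, -1.37588)  len=1.4729
  (v2,v4,v11) [-+-] → (-0.2537, -1.26082, 1.37588)–(-0.2537, -0.947213, 1.68949)  len=0.4435
  (v6,v2,v10) [+--] → (-0.2537, -1.26082, -1.37588)–(-0.2537, -0.947213, -1.68949)  len=0.4435

Chained into 1 loop(s):
  loop 1: 10 segments, perimeter = 11.4543
Total perimeter = 11.454

loops=1 perimeter=11.454


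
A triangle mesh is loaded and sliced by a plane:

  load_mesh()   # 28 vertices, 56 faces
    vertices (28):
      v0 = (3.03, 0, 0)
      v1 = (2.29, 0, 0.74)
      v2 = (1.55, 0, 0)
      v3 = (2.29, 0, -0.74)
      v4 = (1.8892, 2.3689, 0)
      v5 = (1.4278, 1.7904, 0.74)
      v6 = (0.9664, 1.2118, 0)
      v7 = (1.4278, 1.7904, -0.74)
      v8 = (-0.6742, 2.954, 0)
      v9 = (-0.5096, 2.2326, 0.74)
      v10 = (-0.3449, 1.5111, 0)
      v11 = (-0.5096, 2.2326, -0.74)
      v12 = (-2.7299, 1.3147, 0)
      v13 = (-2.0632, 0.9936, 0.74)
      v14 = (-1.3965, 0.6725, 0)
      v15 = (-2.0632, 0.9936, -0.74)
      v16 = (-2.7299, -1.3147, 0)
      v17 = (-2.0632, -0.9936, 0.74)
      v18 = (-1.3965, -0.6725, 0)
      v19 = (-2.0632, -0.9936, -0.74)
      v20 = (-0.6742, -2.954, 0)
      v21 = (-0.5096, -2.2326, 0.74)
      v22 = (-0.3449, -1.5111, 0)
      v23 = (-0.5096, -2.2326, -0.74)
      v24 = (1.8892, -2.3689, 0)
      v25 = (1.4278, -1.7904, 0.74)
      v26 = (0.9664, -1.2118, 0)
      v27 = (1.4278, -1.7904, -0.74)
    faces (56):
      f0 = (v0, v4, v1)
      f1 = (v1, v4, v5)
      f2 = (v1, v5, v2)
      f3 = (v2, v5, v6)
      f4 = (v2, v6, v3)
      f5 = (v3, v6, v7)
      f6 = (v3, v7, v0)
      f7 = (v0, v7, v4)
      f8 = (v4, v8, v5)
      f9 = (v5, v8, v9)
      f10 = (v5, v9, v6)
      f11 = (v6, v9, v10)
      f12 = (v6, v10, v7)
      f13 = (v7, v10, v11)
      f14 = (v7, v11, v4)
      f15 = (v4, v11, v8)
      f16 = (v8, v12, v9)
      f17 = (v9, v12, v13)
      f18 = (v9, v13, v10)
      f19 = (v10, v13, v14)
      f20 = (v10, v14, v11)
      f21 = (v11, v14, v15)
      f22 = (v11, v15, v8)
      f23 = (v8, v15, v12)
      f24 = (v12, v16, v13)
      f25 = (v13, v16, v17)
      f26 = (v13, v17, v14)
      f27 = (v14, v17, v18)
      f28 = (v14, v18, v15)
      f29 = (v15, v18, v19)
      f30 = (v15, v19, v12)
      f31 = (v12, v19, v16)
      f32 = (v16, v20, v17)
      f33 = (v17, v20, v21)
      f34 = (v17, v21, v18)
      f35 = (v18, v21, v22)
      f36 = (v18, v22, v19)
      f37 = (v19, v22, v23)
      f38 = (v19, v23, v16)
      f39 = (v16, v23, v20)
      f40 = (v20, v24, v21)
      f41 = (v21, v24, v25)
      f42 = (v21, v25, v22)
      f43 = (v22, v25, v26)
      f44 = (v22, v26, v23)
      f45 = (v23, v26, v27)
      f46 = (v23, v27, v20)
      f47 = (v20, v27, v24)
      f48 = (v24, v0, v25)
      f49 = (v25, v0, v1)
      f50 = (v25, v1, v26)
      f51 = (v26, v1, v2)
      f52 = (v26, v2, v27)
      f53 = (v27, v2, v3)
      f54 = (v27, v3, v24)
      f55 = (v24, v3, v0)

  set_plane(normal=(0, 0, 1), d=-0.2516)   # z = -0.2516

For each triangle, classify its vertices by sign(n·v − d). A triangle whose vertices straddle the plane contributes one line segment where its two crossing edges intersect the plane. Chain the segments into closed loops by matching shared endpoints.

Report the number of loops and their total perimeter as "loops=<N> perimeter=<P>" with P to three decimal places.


loops=2 perimeter=27.820

Straddling triangles (28 of 56):
  (v2,v6,v3) [++-] → (1.41642, 0.799788, -0.2516)–(1.8016, 0, -0.2516)  len=0.8877
  (v3,v6,v7) [-+-] → (1.41642, 0.799788, -0.2516)–(1.12328, 1.40852, -0.2516)  len=0.6756
  (v3,v7,v0) [--+] → (2.48525, 0.608736, -0.2516)–(2.7784, 0, -0.2516)  len=0.6756
  (v0,v7,v4) [+-+] → (2.48525, 0.608736, -0.2516)–(1.73232, 2.17221, -0.2516)  len=1.7353
  (v6,v10,v7) [++-] → (0.257818, 1.60606, -0.2516)–(1.12328, 1.40852, -0.2516)  len=0.8877
  (v7,v10,v11) [-+-] → (0.257818, 1.60606, -0.2516)–(-0.400898, 1.75641, -0.2516)  len=0.6757
  (v7,v11,v4) [--+] → (1.07361, 2.32256, -0.2516)–(1.73232, 2.17221, -0.2516)  len=0.6757
  (v4,v11,v8) [+-+] → (1.07361, 2.32256, -0.2516)–(-0.618236, 2.70872, -0.2516)  len=1.7354
  (v10,v14,v11) [++-] → (-1.09495, 1.20293, -0.2516)–(-0.400898, 1.75641, -0.2516)  len=0.8877
  (v11,v14,v15) [-+-] → (-1.09495, 1.20293, -0.2516)–(-1.62318, 0.781674, -0.2516)  len=0.6756
  (v11,v15,v8) [--+] → (-1.14646, 2.28746, -0.2516)–(-0.618236, 2.70872, -0.2516)  len=0.6756
  (v8,v15,v12) [+-+] → (-1.14646, 2.28746, -0.2516)–(-2.50322, 1.20553, -0.2516)  len=1.7353
  (v14,v18,v15) [++-] → (-1.62318, -0.106026, -0.2516)–(-1.62318, 0.781674, -0.2516)  len=0.8877
  (v15,v18,v19) [-+-] → (-1.62318, -0.106026, -0.2516)–(-1.62318, -0.781674, -0.2516)  len=0.6756
  (v15,v19,v12) [--+] → (-2.50322, 0.529878, -0.2516)–(-2.50322, 1.20553, -0.2516)  len=0.6756
  (v12,v19,v16) [+-+] → (-2.50322, 0.529878, -0.2516)–(-2.50322, -1.20553, -0.2516)  len=1.7354
  (v18,v22,v19) [++-] → (-0.929122, -1.33515, -0.2516)–(-1.62318, -0.781674, -0.2516)  len=0.8877
  (v19,v22,v23) [-+-] → (-0.929122, -1.33515, -0.2516)–(-0.400898, -1.75641, -0.2516)  len=0.6756
  (v19,v23,v16) [--+] → (-1.975, -1.62679, -0.2516)–(-2.50322, -1.20553, -0.2516)  len=0.6756
  (v16,v23,v20) [+-+] → (-1.975, -1.62679, -0.2516)–(-0.618236, -2.70872, -0.2516)  len=1.7353
  (v22,v26,v23) [++-] → (0.46456, -1.55887, -0.2516)–(-0.400898, -1.75641, -0.2516)  len=0.8877
  (v23,v26,v27) [-+-] → (0.46456, -1.55887, -0.2516)–(1.12328, -1.40852, -0.2516)  len=0.6757
  (v23,v27,v20) [--+] → (0.04048, -2.55838, -0.2516)–(-0.618236, -2.70872, -0.2516)  len=0.6757
  (v20,v27,v24) [+-+] → (0.04048, -2.55838, -0.2516)–(1.73232, -2.17221, -0.2516)  len=1.7354
  (v26,v2,v27) [++-] → (1.50845, -0.608736, -0.2516)–(1.12328, -1.40852, -0.2516)  len=0.8877
  (v27,v2,v3) [-+-] → (1.50845, -0.608736, -0.2516)–(1.8016, 0, -0.2516)  len=0.6756
  (v27,v3,v24) [--+] → (2.02547, -1.56347, -0.2516)–(1.73232, -2.17221, -0.2516)  len=0.6756
  (v24,v3,v0) [+-+] → (2.02547, -1.56347, -0.2516)–(2.7784, 0, -0.2516)  len=1.7353

Chained into 2 loop(s):
  loop 1: 14 segments, perimeter = 10.9435
  loop 2: 14 segments, perimeter = 16.8770
Total perimeter = 27.820


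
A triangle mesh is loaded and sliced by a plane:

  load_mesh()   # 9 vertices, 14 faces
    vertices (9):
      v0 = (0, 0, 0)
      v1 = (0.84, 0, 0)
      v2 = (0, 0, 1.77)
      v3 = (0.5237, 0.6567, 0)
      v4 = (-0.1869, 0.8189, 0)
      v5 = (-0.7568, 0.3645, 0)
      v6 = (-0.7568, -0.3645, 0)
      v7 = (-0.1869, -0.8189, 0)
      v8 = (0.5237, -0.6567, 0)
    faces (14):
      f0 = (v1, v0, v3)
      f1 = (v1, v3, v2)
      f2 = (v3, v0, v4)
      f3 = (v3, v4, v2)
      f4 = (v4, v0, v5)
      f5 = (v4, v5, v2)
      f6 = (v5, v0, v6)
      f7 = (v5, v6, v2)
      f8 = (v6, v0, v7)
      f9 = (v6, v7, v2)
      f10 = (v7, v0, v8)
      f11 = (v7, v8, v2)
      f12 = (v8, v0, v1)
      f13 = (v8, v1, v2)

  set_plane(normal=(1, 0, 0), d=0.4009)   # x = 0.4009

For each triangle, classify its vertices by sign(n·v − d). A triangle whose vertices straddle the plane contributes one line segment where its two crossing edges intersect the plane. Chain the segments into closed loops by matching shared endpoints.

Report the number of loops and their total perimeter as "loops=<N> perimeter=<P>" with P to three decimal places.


loops=1 perimeter=3.708

Straddling triangles (8 of 14):
  (v1,v0,v3) [+-+] → (0.4009, 0, 0)–(0.4009, 0.502713, 0)  len=0.5027
  (v1,v3,v2) [++-] → (0.4009, 0.502713, 0.415039)–(0.4009, 0, 0.925246)  len=0.7163
  (v3,v0,v4) [+--] → (0.4009, 0.502713, 0)–(0.4009, 0.68473, 0)  len=0.1820
  (v3,v4,v2) [+--] → (0.4009, 0.68473, 0)–(0.4009, 0.502713, 0.415039)  len=0.4532
  (v7,v0,v8) [--+] → (0.4009, -0.502713, 0)–(0.4009, -0.68473, 0)  len=0.1820
  (v7,v8,v2) [-+-] → (0.4009, -0.68473, 0)–(0.4009, -0.502713, 0.415039)  len=0.4532
  (v8,v0,v1) [+-+] → (0.4009, -0.502713, 0)–(0.4009, 0, 0)  len=0.5027
  (v8,v1,v2) [++-] → (0.4009, 0, 0.925246)–(0.4009, -0.502713, 0.415039)  len=0.7163

Chained into 1 loop(s):
  loop 1: 8 segments, perimeter = 3.7084
Total perimeter = 3.708


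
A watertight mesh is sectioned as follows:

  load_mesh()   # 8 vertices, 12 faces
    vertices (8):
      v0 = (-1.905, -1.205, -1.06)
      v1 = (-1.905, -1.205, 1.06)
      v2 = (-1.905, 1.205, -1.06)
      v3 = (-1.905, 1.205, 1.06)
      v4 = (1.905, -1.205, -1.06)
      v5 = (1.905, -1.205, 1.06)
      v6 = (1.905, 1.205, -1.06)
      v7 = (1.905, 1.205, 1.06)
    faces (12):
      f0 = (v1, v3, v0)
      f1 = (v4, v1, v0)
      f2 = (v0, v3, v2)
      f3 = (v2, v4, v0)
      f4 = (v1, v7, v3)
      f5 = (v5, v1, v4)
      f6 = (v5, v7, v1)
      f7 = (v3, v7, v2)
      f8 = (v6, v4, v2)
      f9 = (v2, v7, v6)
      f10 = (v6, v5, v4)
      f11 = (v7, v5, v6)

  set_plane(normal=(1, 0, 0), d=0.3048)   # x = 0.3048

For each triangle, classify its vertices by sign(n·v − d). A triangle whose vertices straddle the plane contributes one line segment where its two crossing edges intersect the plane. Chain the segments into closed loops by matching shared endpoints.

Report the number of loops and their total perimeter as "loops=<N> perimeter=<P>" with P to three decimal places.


Straddling triangles (8 of 12):
  (v4,v1,v0) [+--] → (0.3048, -1.205, -0.1696)–(0.3048, -1.205, -1.06)  len=0.8904
  (v2,v4,v0) [-+-] → (0.3048, -0.1928, -1.06)–(0.3048, -1.205, -1.06)  len=1.0122
  (v1,v7,v3) [-+-] → (0.3048, 0.1928, 1.06)–(0.3048, 1.205, 1.06)  len=1.0122
  (v5,v1,v4) [+-+] → (0.3048, -1.205, 1.06)–(0.3048, -1.205, -0.1696)  len=1.2296
  (v5,v7,v1) [++-] → (0.3048, 0.1928, 1.06)–(0.3048, -1.205, 1.06)  len=1.3978
  (v3,v7,v2) [-+-] → (0.3048, 1.205, 1.06)–(0.3048, 1.205, 0.1696)  len=0.8904
  (v6,v4,v2) [++-] → (0.3048, -0.1928, -1.06)–(0.3048, 1.205, -1.06)  len=1.3978
  (v2,v7,v6) [-++] → (0.3048, 1.205, 0.1696)–(0.3048, 1.205, -1.06)  len=1.2296

Chained into 1 loop(s):
  loop 1: 8 segments, perimeter = 9.0600
Total perimeter = 9.060

loops=1 perimeter=9.060
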